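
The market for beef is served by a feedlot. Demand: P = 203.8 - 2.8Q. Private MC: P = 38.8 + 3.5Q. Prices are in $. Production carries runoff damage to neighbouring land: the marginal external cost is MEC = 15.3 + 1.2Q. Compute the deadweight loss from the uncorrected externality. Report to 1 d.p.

DWL = $145.6

Market equilibrium (private): 38.8 + 3.5Q = 203.8 - 2.8Q → Q_m = 26.1905.
Social marginal cost = private MC + MEC = 54.1 + 4.7Q.
Set SMC = demand: 54.1 + 4.7Q = 203.8 - 2.8Q → Q* = 19.9600.
The welfare-loss triangle has base |Q_m − Q*| and height MEC(Q_m) (the vertical gap between SMC and demand is zero at Q* and MEC at Q_m).
DWL = ½ × 6.2305 × 46.7286 = 145.5713.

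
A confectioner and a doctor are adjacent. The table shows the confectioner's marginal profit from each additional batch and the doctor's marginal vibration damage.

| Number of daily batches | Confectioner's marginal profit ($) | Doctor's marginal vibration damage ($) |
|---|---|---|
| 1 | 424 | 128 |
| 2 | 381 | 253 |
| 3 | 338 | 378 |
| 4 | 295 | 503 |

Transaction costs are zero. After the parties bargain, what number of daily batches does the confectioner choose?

Bargaining reaches the level where marginal profit last exceeds marginal vibration damage.
That holds through level 2 (381 ≥ 253) but not at 3 (338 < 378).

2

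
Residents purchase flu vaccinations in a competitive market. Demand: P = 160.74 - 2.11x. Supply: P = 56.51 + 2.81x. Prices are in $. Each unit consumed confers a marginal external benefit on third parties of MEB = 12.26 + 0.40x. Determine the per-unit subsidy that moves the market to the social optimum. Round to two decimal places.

subsidy = $22.57 per unit

Social marginal benefit = demand + MEB = 173.00 - 1.71x.
Set SMB = MC: 173.00 - 1.71x = 56.51 + 2.81x → x* = 25.7721.
The Pigouvian subsidy equals MEB at x*: 12.26 + 0.40×25.7721 = 22.5688.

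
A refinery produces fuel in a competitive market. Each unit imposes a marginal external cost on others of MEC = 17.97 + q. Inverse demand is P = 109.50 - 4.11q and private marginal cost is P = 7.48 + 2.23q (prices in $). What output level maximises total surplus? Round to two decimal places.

Social marginal cost = private MC + MEC = 25.45 + 3.23q.
Set SMC = demand: 25.45 + 3.23q = 109.50 - 4.11q → q* = 11.4510.

q* = 11.45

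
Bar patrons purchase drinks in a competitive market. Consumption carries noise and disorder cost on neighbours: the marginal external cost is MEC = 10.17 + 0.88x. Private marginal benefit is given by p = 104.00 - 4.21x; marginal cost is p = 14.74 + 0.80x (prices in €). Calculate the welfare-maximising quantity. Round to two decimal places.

x* = 13.43

Social marginal benefit = demand − MEC = 93.83 - 5.09x.
Set SMB = MC: 93.83 - 5.09x = 14.74 + 0.80x → x* = 13.4278.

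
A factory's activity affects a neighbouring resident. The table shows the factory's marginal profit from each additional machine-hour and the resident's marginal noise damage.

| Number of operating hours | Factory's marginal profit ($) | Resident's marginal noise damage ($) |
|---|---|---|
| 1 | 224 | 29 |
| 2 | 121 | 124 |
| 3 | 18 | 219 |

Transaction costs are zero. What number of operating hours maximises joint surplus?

Bargaining reaches the level where marginal profit last exceeds marginal noise damage.
That holds through level 1 (224 ≥ 29) but not at 2 (121 < 124).

1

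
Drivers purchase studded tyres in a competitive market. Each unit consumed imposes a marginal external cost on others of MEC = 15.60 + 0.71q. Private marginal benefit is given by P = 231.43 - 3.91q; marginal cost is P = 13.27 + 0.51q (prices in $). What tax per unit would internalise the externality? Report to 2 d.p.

Social marginal benefit = demand − MEC = 215.83 - 4.62q.
Set SMB = MC: 215.83 - 4.62q = 13.27 + 0.51q → q* = 39.4854.
The Pigouvian tax equals MEC at q*: 15.60 + 0.71×39.4854 = 43.6346.

tax = $43.63 per unit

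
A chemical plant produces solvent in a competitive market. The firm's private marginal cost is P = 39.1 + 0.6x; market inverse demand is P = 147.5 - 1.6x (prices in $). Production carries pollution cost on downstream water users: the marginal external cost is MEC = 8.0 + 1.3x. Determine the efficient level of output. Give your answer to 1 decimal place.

x* = 28.7

Social marginal cost = private MC + MEC = 47.1 + 1.9x.
Set SMC = demand: 47.1 + 1.9x = 147.5 - 1.6x → x* = 28.6857.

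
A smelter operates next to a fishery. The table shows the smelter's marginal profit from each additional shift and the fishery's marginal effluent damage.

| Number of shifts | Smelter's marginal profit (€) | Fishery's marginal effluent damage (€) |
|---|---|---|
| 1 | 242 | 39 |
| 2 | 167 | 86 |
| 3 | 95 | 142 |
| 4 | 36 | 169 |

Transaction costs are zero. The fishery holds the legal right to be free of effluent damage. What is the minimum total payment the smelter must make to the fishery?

Efficient level: marginal profit ≥ marginal effluent damage through level 2, so k* = 2.
With the fishery holding the right, the smelter must at least compensate total damage at k*: 39 + 86 = 125.

€125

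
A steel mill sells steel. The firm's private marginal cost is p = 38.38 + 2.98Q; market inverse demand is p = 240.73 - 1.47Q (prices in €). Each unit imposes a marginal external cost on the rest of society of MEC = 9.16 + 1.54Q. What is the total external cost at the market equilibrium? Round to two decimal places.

Market equilibrium (private): 38.38 + 2.98Q = 240.73 - 1.47Q → Q_m = 45.4719.
Total external cost = ∫₀^{Q_m} (9.16 + 1.54Q) dQ = 9.16×45.4719 + ½×1.54×45.4719² = 2008.6467.

€2008.65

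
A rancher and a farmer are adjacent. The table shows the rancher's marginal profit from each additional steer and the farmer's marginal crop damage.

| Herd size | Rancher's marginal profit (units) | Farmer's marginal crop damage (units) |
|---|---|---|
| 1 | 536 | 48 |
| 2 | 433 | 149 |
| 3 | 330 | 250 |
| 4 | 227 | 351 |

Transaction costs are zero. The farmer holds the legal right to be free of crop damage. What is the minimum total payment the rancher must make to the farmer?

Efficient level: marginal profit ≥ marginal crop damage through level 3, so k* = 3.
With the farmer holding the right, the rancher must at least compensate total damage at k*: 48 + 149 + 250 = 447.

447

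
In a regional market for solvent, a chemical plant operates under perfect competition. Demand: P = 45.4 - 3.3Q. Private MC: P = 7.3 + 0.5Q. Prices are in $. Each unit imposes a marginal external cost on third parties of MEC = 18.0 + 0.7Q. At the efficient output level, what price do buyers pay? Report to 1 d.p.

P = $30.7

Social marginal cost = private MC + MEC = 25.3 + 1.2Q.
Set SMC = demand: 25.3 + 1.2Q = 45.4 - 3.3Q → Q* = 4.4667.
Consumer price on the demand curve at Q*: 45.4 − 3.3×4.4667 = 30.6599.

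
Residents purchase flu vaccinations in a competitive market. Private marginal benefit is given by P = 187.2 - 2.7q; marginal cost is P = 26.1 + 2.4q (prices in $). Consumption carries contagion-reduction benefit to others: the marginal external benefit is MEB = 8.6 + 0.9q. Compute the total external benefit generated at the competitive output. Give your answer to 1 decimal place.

$720.7

Market equilibrium (private): 26.1 + 2.4q = 187.2 - 2.7q → q_m = 31.5882.
Total external benefit = ∫₀^{q_m} (8.6 + 0.9q) dq = 8.6×31.5882 + ½×0.9×31.5882² = 720.6750.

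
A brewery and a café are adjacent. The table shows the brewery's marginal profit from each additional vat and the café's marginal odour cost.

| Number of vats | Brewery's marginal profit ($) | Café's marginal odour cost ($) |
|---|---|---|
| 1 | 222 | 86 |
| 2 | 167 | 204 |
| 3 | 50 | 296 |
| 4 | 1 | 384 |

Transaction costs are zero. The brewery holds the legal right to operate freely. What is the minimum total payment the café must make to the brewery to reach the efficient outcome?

Left alone the brewery would choose level 4 (marginal profit stays positive).
Efficient level: k* = 1 (marginal profit ≥ marginal odour cost through 1).
The café must at least cover the brewery's forgone profit from cutting 4→1: 167 + 50 + 1 = 218.

$218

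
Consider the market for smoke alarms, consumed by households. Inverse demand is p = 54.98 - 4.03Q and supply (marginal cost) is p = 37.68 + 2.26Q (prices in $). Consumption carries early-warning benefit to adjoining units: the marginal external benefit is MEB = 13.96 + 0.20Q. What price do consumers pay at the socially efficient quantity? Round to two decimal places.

Social marginal benefit = demand + MEB = 68.94 - 3.83Q.
Set SMB = MC: 68.94 - 3.83Q = 37.68 + 2.26Q → Q* = 5.1330.
Consumer price on the demand curve at Q*: 54.98 − 4.03×5.1330 = 34.2940.

P = $34.29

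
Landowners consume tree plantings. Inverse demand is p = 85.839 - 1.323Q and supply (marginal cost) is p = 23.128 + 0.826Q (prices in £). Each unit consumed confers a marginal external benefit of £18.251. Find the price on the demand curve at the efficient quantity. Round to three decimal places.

Social marginal benefit = demand + MEB = 104.090 - 1.323Q.
Set SMB = MC: 104.090 - 1.323Q = 23.128 + 0.826Q → Q* = 37.6743.
Consumer price on the demand curve at Q*: 85.839 − 1.323×37.6743 = 35.9959.

P = £35.996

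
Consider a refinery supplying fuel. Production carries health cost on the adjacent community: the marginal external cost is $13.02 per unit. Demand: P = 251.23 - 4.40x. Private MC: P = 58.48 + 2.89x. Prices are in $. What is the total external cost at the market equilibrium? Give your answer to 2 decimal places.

$344.25

Market equilibrium (private): 58.48 + 2.89x = 251.23 - 4.40x → x_m = 26.4403.
Total external cost = MEC × x_m = 13.02 × 26.4403 = 344.2527.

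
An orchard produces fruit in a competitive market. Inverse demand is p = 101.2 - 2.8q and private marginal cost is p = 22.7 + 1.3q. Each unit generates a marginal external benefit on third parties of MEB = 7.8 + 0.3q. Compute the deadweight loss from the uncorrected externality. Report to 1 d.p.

Market equilibrium (private): 22.7 + 1.3q = 101.2 - 2.8q → q_m = 19.1463.
Social marginal cost = private MC − MEB = 14.9 + q.
Set SMC = demand: 14.9 + q = 101.2 - 2.8q → q* = 22.7105.
The loss is the area between SMC and demand from q* to q_m; with linear curves that's a triangle of height MEB(q_m).
DWL = ½ × 3.5642 × 13.5439 = 24.1366.

DWL = 24.1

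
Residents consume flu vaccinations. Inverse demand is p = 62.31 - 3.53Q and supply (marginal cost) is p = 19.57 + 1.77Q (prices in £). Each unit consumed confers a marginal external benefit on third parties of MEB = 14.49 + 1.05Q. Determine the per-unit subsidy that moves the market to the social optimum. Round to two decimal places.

Social marginal benefit = demand + MEB = 76.80 - 2.48Q.
Set SMB = MC: 76.80 - 2.48Q = 19.57 + 1.77Q → Q* = 13.4659.
The Pigouvian subsidy equals MEB at Q*: 14.49 + 1.05×13.4659 = 28.6292.

subsidy = £28.63 per unit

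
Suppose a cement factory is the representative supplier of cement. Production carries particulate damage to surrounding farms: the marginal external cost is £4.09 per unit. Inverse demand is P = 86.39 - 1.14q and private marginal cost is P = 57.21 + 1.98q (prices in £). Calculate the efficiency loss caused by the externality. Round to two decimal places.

DWL = £2.68

Market equilibrium (private): 57.21 + 1.98q = 86.39 - 1.14q → q_m = 9.3526.
Social marginal cost = private MC + MEC = 61.30 + 1.98q.
Set SMC = demand: 61.30 + 1.98q = 86.39 - 1.14q → q* = 8.0417.
The welfare-loss triangle has base |q_m − q*| and height MEC(q_m) (the vertical gap between SMC and demand is zero at q* and MEC at q_m).
DWL = ½ × 1.3109 × 4.0900 = 2.6808.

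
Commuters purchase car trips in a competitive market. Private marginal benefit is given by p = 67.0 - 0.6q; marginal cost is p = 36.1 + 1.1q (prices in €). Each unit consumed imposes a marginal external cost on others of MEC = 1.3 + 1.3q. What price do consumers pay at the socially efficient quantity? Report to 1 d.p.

Social marginal benefit = demand − MEC = 65.7 - 1.9q.
Set SMB = MC: 65.7 - 1.9q = 36.1 + 1.1q → q* = 9.8667.
Consumer price on the demand curve at q*: 67.0 − 0.6×9.8667 = 61.0800.

P = €61.1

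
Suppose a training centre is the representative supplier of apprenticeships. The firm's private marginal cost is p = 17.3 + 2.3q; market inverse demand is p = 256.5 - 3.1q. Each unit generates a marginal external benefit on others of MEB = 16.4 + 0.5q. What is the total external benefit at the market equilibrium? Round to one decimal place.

1217.0

Market equilibrium (private): 17.3 + 2.3q = 256.5 - 3.1q → q_m = 44.2963.
Total external benefit = ∫₀^{q_m} (16.4 + 0.5q) dq = 16.4×44.2963 + ½×0.5×44.2963² = 1216.9999.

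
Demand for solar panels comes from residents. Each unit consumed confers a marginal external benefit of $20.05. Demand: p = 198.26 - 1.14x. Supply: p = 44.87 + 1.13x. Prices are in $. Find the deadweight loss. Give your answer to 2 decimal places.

DWL = $88.55

Market equilibrium (private): 44.87 + 1.13x = 198.26 - 1.14x → x_m = 67.5727.
Social marginal benefit = demand + MEB = 218.31 - 1.14x.
Set SMB = MC: 218.31 - 1.14x = 44.87 + 1.13x → x* = 76.4053.
Height of the DWL triangle at x_m is SMB(x_m) − MC(x_m) = MEB(x_m) = 20.0500.
DWL = ½ × 8.8326 × 20.0500 = 88.5468.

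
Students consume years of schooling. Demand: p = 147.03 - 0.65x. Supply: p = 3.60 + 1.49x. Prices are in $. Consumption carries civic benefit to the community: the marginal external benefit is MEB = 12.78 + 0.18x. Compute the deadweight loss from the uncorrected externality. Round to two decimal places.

DWL = $157.46

Market equilibrium (private): 3.60 + 1.49x = 147.03 - 0.65x → x_m = 67.0234.
Social marginal benefit = demand + MEB = 159.81 - 0.47x.
Set SMB = MC: 159.81 - 0.47x = 3.60 + 1.49x → x* = 79.6990.
The welfare-loss triangle has base |x_m − x*| and height MEB(x_m) (the vertical gap between SMB and MC is zero at x* and MEB at x_m).
DWL = ½ × 12.6756 × 24.8442 = 157.4576.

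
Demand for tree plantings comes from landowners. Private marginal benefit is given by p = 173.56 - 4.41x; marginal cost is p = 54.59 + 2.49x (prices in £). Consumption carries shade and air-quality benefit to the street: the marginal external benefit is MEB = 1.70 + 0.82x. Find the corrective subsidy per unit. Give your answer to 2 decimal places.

subsidy = £17.97 per unit

Social marginal benefit = demand + MEB = 175.26 - 3.59x.
Set SMB = MC: 175.26 - 3.59x = 54.59 + 2.49x → x* = 19.8470.
The Pigouvian subsidy equals MEB at x*: 1.70 + 0.82×19.8470 = 17.9745.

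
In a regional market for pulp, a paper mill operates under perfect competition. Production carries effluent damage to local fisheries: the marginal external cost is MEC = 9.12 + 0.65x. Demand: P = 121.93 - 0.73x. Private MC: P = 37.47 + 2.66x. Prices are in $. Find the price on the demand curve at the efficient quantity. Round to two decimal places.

P = $108.32

Social marginal cost = private MC + MEC = 46.59 + 3.31x.
Set SMC = demand: 46.59 + 3.31x = 121.93 - 0.73x → x* = 18.6485.
Consumer price on the demand curve at x*: 121.93 − 0.73×18.6485 = 108.3166.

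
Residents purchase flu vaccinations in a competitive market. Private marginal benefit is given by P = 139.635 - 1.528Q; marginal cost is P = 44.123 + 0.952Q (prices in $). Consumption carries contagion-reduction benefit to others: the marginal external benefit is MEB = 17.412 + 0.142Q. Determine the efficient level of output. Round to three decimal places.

Q* = 48.299

Social marginal benefit = demand + MEB = 157.047 - 1.386Q.
Set SMB = MC: 157.047 - 1.386Q = 44.123 + 0.952Q → Q* = 48.2994.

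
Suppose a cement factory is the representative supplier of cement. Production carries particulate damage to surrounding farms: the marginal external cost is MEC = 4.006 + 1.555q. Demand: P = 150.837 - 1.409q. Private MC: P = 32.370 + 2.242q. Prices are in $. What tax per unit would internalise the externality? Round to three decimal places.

tax = $38.195 per unit

Social marginal cost = private MC + MEC = 36.376 + 3.797q.
Set SMC = demand: 36.376 + 3.797q = 150.837 - 1.409q → q* = 21.9864.
The Pigouvian tax equals MEC at q*: 4.006 + 1.555×21.9864 = 38.1949.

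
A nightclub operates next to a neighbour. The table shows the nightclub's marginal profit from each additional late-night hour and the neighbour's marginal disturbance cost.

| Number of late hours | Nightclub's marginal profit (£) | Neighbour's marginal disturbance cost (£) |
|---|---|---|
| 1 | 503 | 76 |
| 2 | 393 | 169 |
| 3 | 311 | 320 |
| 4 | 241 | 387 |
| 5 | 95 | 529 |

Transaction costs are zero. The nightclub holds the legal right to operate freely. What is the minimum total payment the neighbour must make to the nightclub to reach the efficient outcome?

Left alone the nightclub would choose level 5 (marginal profit stays positive).
Efficient level: k* = 2 (marginal profit ≥ marginal disturbance cost through 2).
The neighbour must at least cover the nightclub's forgone profit from cutting 5→2: 311 + 241 + 95 = 647.

£647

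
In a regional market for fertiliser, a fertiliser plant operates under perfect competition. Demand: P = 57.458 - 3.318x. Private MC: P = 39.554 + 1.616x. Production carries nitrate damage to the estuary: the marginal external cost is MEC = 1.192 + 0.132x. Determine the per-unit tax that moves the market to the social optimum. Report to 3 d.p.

tax = 1.627 per unit

Social marginal cost = private MC + MEC = 40.746 + 1.748x.
Set SMC = demand: 40.746 + 1.748x = 57.458 - 3.318x → x* = 3.2989.
The Pigouvian tax equals MEC at x*: 1.192 + 0.132×3.2989 = 1.6275.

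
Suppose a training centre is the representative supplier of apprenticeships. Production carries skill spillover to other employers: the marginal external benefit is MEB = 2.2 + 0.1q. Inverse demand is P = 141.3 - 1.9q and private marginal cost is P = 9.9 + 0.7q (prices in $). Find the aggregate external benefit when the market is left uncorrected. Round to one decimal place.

Market equilibrium (private): 9.9 + 0.7q = 141.3 - 1.9q → q_m = 50.5385.
Total external benefit = ∫₀^{q_m} (2.2 + 0.1q) dq = 2.2×50.5385 + ½×0.1×50.5385² = 238.8917.

$238.9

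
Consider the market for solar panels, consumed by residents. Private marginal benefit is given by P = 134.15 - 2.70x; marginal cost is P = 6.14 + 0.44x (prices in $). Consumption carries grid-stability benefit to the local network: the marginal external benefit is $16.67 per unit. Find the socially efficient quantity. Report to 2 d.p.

Social marginal benefit = demand + MEB = 150.82 - 2.70x.
Set SMB = MC: 150.82 - 2.70x = 6.14 + 0.44x → x* = 46.0764.

x* = 46.08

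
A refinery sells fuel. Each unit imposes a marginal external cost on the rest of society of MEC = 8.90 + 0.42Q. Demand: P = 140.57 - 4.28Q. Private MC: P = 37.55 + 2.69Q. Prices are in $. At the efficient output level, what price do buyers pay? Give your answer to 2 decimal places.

Social marginal cost = private MC + MEC = 46.45 + 3.11Q.
Set SMC = demand: 46.45 + 3.11Q = 140.57 - 4.28Q → Q* = 12.7361.
Consumer price on the demand curve at Q*: 140.57 − 4.28×12.7361 = 86.0595.

P = $86.06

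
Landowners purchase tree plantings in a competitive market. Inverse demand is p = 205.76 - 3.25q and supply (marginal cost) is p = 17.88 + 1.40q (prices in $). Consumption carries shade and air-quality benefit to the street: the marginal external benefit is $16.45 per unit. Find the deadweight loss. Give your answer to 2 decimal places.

Market equilibrium (private): 17.88 + 1.40q = 205.76 - 3.25q → q_m = 40.4043.
Social marginal benefit = demand + MEB = 222.21 - 3.25q.
Set SMB = MC: 222.21 - 3.25q = 17.88 + 1.40q → q* = 43.9419.
Height of the DWL triangle at q_m is SMB(q_m) − MC(q_m) = MEB(q_m) = 16.4500.
DWL = ½ × 3.5376 × 16.4500 = 29.0968.

DWL = $29.10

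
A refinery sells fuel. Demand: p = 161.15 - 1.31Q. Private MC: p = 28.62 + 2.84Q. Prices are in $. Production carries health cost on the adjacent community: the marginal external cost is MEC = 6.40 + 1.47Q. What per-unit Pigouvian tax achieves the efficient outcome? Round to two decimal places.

Social marginal cost = private MC + MEC = 35.02 + 4.31Q.
Set SMC = demand: 35.02 + 4.31Q = 161.15 - 1.31Q → Q* = 22.4431.
The Pigouvian tax equals MEC at Q*: 6.40 + 1.47×22.4431 = 39.3914.

tax = $39.39 per unit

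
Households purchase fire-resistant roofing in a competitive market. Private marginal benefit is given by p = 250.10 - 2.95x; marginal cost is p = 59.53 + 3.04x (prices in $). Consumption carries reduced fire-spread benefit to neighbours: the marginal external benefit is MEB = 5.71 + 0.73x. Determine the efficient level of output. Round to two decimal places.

x* = 37.32

Social marginal benefit = demand + MEB = 255.81 - 2.22x.
Set SMB = MC: 255.81 - 2.22x = 59.53 + 3.04x → x* = 37.3156.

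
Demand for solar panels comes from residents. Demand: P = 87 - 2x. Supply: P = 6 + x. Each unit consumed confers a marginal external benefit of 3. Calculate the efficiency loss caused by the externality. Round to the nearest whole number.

DWL = 2

Market equilibrium (private): 6 + x = 87 - 2x → x_m = 27.0000.
Social marginal benefit = demand + MEB = 90 - 2x.
Set SMB = MC: 90 - 2x = 6 + x → x* = 28.0000.
The welfare-loss triangle has base |x_m − x*| and height MEB(x_m) (the vertical gap between SMB and MC is zero at x* and MEB at x_m).
DWL = ½ × 1.0000 × 3.0000 = 1.5000.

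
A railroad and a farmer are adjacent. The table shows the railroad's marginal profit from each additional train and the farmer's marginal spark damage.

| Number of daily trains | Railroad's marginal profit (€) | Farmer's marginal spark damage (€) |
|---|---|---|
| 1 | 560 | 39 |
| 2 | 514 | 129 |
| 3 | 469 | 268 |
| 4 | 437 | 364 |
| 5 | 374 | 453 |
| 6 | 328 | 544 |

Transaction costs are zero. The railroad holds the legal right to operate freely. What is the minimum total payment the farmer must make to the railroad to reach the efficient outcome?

Left alone the railroad would choose level 6 (marginal profit stays positive).
Efficient level: k* = 4 (marginal profit ≥ marginal spark damage through 4).
The farmer must at least cover the railroad's forgone profit from cutting 6→4: 374 + 328 = 702.

€702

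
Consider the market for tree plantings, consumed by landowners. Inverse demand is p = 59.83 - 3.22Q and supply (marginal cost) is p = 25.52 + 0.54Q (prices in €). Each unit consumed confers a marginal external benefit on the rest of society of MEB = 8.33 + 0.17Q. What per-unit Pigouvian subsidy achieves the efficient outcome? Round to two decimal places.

subsidy = €10.35 per unit

Social marginal benefit = demand + MEB = 68.16 - 3.05Q.
Set SMB = MC: 68.16 - 3.05Q = 25.52 + 0.54Q → Q* = 11.8774.
The Pigouvian subsidy equals MEB at Q*: 8.33 + 0.17×11.8774 = 10.3492.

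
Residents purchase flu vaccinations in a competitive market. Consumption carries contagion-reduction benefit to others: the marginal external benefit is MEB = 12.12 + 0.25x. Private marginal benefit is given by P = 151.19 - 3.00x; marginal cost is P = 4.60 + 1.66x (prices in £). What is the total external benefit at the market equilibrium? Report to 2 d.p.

Market equilibrium (private): 4.60 + 1.66x = 151.19 - 3.00x → x_m = 31.4571.
Total external benefit = ∫₀^{x_m} (12.12 + 0.25x) dx = 12.12×31.4571 + ½×0.25×31.4571² = 504.9537.

£504.95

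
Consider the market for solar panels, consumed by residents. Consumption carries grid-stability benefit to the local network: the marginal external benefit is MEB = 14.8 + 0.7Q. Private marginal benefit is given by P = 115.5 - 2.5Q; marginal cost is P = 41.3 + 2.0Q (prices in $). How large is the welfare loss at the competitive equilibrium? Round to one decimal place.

Market equilibrium (private): 41.3 + 2.0Q = 115.5 - 2.5Q → Q_m = 16.4889.
Social marginal benefit = demand + MEB = 130.3 - 1.8Q.
Set SMB = MC: 130.3 - 1.8Q = 41.3 + 2.0Q → Q* = 23.4211.
Height of the DWL triangle at Q_m is SMB(Q_m) − MC(Q_m) = MEB(Q_m) = 26.3422.
DWL = ½ × 6.9322 × 26.3422 = 91.3047.

DWL = $91.3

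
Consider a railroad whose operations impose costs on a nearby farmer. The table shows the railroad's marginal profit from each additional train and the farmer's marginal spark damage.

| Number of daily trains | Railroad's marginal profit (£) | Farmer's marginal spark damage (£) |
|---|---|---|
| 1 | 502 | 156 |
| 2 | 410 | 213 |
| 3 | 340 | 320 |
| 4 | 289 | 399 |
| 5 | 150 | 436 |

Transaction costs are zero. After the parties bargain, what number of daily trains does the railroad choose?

3

Bargaining reaches the level where marginal profit last exceeds marginal spark damage.
That holds through level 3 (340 ≥ 320) but not at 4 (289 < 399).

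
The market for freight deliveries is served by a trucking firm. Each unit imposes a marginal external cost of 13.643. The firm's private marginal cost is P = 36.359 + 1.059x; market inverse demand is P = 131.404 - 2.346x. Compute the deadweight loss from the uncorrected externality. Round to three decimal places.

DWL = 27.332

Market equilibrium (private): 36.359 + 1.059x = 131.404 - 2.346x → x_m = 27.9134.
Social marginal cost = private MC + MEC = 50.002 + 1.059x.
Set SMC = demand: 50.002 + 1.059x = 131.404 - 2.346x → x* = 23.9066.
Height of the DWL triangle at x_m is SMC(x_m) − demand(x_m) = MEC(x_m) = 13.6430.
DWL = ½ × 4.0068 × 13.6430 = 27.3324.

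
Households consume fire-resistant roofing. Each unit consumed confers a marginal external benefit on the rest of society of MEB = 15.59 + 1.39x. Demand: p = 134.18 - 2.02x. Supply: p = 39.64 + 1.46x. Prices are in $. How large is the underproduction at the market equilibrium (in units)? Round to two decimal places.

Market equilibrium (private): 39.64 + 1.46x = 134.18 - 2.02x → x_m = 27.1667.
Social marginal benefit = demand + MEB = 149.77 - 0.63x.
Set SMB = MC: 149.77 - 0.63x = 39.64 + 1.46x → x* = 52.6938.
Gap = |27.1667 − 52.6938| = 25.5271.

25.53 units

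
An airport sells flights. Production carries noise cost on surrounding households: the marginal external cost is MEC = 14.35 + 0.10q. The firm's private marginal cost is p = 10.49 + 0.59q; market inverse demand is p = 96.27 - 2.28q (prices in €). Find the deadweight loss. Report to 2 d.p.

DWL = €50.61

Market equilibrium (private): 10.49 + 0.59q = 96.27 - 2.28q → q_m = 29.8885.
Social marginal cost = private MC + MEC = 24.84 + 0.69q.
Set SMC = demand: 24.84 + 0.69q = 96.27 - 2.28q → q* = 24.0505.
The loss is the area between SMC and demand from q* to q_m; with linear curves that's a triangle of height MEC(q_m).
DWL = ½ × 5.8380 × 17.3389 = 50.6122.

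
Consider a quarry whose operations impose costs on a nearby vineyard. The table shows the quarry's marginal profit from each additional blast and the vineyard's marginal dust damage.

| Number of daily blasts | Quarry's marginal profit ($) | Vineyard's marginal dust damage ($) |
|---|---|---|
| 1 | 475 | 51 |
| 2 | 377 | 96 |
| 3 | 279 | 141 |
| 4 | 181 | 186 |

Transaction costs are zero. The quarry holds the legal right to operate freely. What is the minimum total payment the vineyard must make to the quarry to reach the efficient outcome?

Left alone the quarry would choose level 4 (marginal profit stays positive).
Efficient level: k* = 3 (marginal profit ≥ marginal dust damage through 3).
The vineyard must at least cover the quarry's forgone profit from cutting 4→3: 181 = 181.

$181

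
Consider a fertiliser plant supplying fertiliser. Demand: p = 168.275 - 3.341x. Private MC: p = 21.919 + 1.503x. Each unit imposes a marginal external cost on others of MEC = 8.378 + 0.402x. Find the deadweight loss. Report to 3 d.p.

Market equilibrium (private): 21.919 + 1.503x = 168.275 - 3.341x → x_m = 30.2139.
Social marginal cost = private MC + MEC = 30.297 + 1.905x.
Set SMC = demand: 30.297 + 1.905x = 168.275 - 3.341x → x* = 26.3016.
The loss is the area between SMC and demand from x* to x_m; with linear curves that's a triangle of height MEC(x_m).
DWL = ½ × 3.9123 × 20.5240 = 40.1480.

DWL = 40.148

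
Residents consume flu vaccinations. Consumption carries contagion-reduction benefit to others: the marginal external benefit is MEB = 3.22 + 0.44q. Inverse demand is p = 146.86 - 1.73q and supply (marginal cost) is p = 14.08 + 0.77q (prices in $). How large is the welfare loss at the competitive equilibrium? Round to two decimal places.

DWL = $171.60

Market equilibrium (private): 14.08 + 0.77q = 146.86 - 1.73q → q_m = 53.1120.
Social marginal benefit = demand + MEB = 150.08 - 1.29q.
Set SMB = MC: 150.08 - 1.29q = 14.08 + 0.77q → q* = 66.0194.
Height of the DWL triangle at q_m is SMB(q_m) − MC(q_m) = MEB(q_m) = 26.5893.
DWL = ½ × 12.9074 × 26.5893 = 171.5994.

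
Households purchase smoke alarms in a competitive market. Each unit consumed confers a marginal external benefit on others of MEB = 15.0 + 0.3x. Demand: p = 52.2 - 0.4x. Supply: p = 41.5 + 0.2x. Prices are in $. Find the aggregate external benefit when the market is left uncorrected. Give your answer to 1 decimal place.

$315.2

Market equilibrium (private): 41.5 + 0.2x = 52.2 - 0.4x → x_m = 17.8333.
Total external benefit = ∫₀^{x_m} (15.0 + 0.3x) dx = 15.0×17.8333 + ½×0.3×17.8333² = 315.2035.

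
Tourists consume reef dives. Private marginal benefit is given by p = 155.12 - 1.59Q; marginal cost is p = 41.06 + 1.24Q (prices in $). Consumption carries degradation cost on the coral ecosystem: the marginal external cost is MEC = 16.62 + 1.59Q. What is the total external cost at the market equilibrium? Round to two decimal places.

Market equilibrium (private): 41.06 + 1.24Q = 155.12 - 1.59Q → Q_m = 40.3039.
Total external cost = ∫₀^{Q_m} (16.62 + 1.59Q) dQ = 16.62×40.3039 + ½×1.59×40.3039² = 1961.2523.

$1961.25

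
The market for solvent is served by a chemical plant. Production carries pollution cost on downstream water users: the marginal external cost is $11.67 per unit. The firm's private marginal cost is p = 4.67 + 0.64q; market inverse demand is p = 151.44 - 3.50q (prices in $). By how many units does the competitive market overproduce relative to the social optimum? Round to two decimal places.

2.82 units

Market equilibrium (private): 4.67 + 0.64q = 151.44 - 3.50q → q_m = 35.4517.
Social marginal cost = private MC + MEC = 16.34 + 0.64q.
Set SMC = demand: 16.34 + 0.64q = 151.44 - 3.50q → q* = 32.6329.
Gap = |35.4517 − 32.6329| = 2.8188.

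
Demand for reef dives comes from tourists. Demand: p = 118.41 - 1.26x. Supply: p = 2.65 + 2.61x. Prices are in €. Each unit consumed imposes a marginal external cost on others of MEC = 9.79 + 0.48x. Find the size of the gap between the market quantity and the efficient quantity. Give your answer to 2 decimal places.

Market equilibrium (private): 2.65 + 2.61x = 118.41 - 1.26x → x_m = 29.9121.
Social marginal benefit = demand − MEC = 108.62 - 1.74x.
Set SMB = MC: 108.62 - 1.74x = 2.65 + 2.61x → x* = 24.3609.
Gap = |29.9121 − 24.3609| = 5.5512.

5.55 units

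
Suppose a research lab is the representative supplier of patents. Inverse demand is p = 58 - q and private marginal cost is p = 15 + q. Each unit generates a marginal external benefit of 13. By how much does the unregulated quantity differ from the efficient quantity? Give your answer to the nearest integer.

7 units

Market equilibrium (private): 15 + q = 58 - q → q_m = 21.5000.
Social marginal cost = private MC − MEB = 2 + q.
Set SMC = demand: 2 + q = 58 - q → q* = 28.0000.
Gap = |21.5000 − 28.0000| = 6.5000.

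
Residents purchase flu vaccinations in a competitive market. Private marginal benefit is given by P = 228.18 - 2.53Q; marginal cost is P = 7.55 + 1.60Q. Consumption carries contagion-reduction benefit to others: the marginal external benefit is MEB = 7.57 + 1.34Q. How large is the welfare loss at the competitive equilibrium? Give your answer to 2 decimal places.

Market equilibrium (private): 7.55 + 1.60Q = 228.18 - 2.53Q → Q_m = 53.4213.
Social marginal benefit = demand + MEB = 235.75 - 1.19Q.
Set SMB = MC: 235.75 - 1.19Q = 7.55 + 1.60Q → Q* = 81.7921.
Between Q* and Q_m the wedge SMB − MC runs linearly from 0 to MEB(Q_m), so the loss is a triangle.
DWL = ½ × 28.3708 × 79.1546 = 1122.8397.

DWL = 1122.84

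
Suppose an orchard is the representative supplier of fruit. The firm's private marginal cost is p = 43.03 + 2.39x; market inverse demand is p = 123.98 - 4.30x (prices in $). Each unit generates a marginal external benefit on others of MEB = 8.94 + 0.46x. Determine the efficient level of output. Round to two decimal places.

x* = 14.43

Social marginal cost = private MC − MEB = 34.09 + 1.93x.
Set SMC = demand: 34.09 + 1.93x = 123.98 - 4.30x → x* = 14.4286.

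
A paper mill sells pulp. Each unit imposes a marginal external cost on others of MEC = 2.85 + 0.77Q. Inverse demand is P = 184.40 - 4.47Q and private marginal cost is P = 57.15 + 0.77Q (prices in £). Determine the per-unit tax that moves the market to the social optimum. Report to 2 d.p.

tax = £18.79 per unit

Social marginal cost = private MC + MEC = 60.00 + 1.54Q.
Set SMC = demand: 60.00 + 1.54Q = 184.40 - 4.47Q → Q* = 20.6988.
The Pigouvian tax equals MEC at Q*: 2.85 + 0.77×20.6988 = 18.7881.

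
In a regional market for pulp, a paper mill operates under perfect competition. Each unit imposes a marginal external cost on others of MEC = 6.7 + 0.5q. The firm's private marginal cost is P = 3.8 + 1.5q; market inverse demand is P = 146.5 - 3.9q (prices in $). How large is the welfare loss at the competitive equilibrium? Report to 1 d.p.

DWL = $33.6

Market equilibrium (private): 3.8 + 1.5q = 146.5 - 3.9q → q_m = 26.4259.
Social marginal cost = private MC + MEC = 10.5 + 2.0q.
Set SMC = demand: 10.5 + 2.0q = 146.5 - 3.9q → q* = 23.0508.
The welfare-loss triangle has base |q_m − q*| and height MEC(q_m) (the vertical gap between SMC and demand is zero at q* and MEC at q_m).
DWL = ½ × 3.3751 × 19.9130 = 33.6042.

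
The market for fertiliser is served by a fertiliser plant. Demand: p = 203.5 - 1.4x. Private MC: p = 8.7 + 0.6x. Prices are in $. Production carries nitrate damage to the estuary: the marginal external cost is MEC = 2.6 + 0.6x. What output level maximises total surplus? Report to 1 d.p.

Social marginal cost = private MC + MEC = 11.3 + 1.2x.
Set SMC = demand: 11.3 + 1.2x = 203.5 - 1.4x → x* = 73.9231.

x* = 73.9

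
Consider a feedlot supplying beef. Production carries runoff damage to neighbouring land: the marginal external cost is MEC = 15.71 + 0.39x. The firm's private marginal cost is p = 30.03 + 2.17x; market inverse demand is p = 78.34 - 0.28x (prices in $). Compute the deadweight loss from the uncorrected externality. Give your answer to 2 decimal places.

Market equilibrium (private): 30.03 + 2.17x = 78.34 - 0.28x → x_m = 19.7184.
Social marginal cost = private MC + MEC = 45.74 + 2.56x.
Set SMC = demand: 45.74 + 2.56x = 78.34 - 0.28x → x* = 11.4789.
The loss is the area between SMC and demand from x* to x_m; with linear curves that's a triangle of height MEC(x_m).
DWL = ½ × 8.2395 × 23.4002 = 96.4030.

DWL = $96.40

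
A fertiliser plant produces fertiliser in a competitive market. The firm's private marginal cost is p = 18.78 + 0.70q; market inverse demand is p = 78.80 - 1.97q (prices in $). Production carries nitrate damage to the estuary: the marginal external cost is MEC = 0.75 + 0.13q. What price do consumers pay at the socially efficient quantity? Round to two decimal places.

P = $37.10

Social marginal cost = private MC + MEC = 19.53 + 0.83q.
Set SMC = demand: 19.53 + 0.83q = 78.80 - 1.97q → q* = 21.1679.
Consumer price on the demand curve at q*: 78.80 − 1.97×21.1679 = 37.0992.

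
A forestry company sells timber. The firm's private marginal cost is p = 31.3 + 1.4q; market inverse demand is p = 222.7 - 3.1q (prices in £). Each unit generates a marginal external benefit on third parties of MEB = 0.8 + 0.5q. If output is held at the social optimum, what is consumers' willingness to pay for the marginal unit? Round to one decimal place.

Social marginal cost = private MC − MEB = 30.5 + 0.9q.
Set SMC = demand: 30.5 + 0.9q = 222.7 - 3.1q → q* = 48.0500.
Consumer price on the demand curve at q*: 222.7 − 3.1×48.0500 = 73.7450.

P = £73.7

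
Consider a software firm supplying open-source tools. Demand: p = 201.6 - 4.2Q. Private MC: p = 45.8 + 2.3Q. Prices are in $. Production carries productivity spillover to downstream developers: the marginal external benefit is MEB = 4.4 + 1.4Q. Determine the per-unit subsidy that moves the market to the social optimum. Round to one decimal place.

subsidy = $48.4 per unit

Social marginal cost = private MC − MEB = 41.4 + 0.9Q.
Set SMC = demand: 41.4 + 0.9Q = 201.6 - 4.2Q → Q* = 31.4118.
The Pigouvian subsidy equals MEB at Q*: 4.4 + 1.4×31.4118 = 48.3765.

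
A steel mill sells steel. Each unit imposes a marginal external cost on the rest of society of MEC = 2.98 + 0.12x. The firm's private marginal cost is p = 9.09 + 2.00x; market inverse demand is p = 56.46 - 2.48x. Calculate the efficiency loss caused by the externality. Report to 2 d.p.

Market equilibrium (private): 9.09 + 2.00x = 56.46 - 2.48x → x_m = 10.5737.
Social marginal cost = private MC + MEC = 12.07 + 2.12x.
Set SMC = demand: 12.07 + 2.12x = 56.46 - 2.48x → x* = 9.6500.
Between x* and x_m the wedge SMC − demand runs linearly from 0 to MEC(x_m), so the loss is a triangle.
DWL = ½ × 0.9237 × 4.2488 = 1.9623.

DWL = 1.96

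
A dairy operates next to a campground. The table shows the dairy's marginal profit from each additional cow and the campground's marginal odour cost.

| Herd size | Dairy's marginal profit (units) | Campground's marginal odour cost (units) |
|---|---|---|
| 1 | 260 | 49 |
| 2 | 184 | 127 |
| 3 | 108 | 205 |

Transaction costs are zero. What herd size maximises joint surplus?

2

Bargaining reaches the level where marginal profit last exceeds marginal odour cost.
That holds through level 2 (184 ≥ 127) but not at 3 (108 < 205).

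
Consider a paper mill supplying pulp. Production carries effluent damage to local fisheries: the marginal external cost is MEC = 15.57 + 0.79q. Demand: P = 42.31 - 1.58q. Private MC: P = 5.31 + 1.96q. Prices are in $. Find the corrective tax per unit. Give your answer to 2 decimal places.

Social marginal cost = private MC + MEC = 20.88 + 2.75q.
Set SMC = demand: 20.88 + 2.75q = 42.31 - 1.58q → q* = 4.9492.
The Pigouvian tax equals MEC at q*: 15.57 + 0.79×4.9492 = 19.4799.

tax = $19.48 per unit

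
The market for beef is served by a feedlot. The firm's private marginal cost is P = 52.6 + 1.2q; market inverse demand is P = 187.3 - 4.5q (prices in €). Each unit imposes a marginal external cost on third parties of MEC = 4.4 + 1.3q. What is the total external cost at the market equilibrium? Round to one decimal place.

€467.0

Market equilibrium (private): 52.6 + 1.2q = 187.3 - 4.5q → q_m = 23.6316.
Total external cost = ∫₀^{q_m} (4.4 + 1.3q) dq = 4.4×23.6316 + ½×1.3×23.6316² = 466.9732.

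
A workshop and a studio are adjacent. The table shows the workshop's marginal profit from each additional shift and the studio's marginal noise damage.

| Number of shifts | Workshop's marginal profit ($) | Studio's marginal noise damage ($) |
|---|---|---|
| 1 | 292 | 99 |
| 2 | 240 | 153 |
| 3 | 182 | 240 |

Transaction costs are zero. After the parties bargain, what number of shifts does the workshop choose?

2

Bargaining reaches the level where marginal profit last exceeds marginal noise damage.
That holds through level 2 (240 ≥ 153) but not at 3 (182 < 240).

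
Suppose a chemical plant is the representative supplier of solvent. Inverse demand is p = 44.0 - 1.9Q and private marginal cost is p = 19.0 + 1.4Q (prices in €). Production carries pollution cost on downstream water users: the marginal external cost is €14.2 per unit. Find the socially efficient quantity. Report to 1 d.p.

Social marginal cost = private MC + MEC = 33.2 + 1.4Q.
Set SMC = demand: 33.2 + 1.4Q = 44.0 - 1.9Q → Q* = 3.2727.

Q* = 3.3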